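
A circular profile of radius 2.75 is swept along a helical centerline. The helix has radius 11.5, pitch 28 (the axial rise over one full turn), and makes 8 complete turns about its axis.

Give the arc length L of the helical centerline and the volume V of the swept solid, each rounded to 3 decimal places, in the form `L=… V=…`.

L=619.937 V=14728.635

2πR = 2π·11.5 = 72.256631
per-turn = √(72.256631² + 28²) = √(5221.0207 + 784) = √6005.0207 = 77.492069
L = 8 × 77.492069 = 619.936550
V = π·2.75² × L = 23.758294 × 619.936550 = 14728.635102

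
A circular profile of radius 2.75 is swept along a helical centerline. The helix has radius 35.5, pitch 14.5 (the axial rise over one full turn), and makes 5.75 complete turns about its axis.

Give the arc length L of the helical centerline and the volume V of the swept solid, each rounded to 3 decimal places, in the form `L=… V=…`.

L=1285.262 V=30535.641

2πR = 2π·35.5 = 223.053078
per-turn = √(223.053078² + 14.5²) = √(49752.6758 + 210.25) = √49962.9258 = 223.523882
L = 5.75 × 223.523882 = 1285.262321
V = π·2.75² × L = 23.758294 × 1285.262321 = 30535.640659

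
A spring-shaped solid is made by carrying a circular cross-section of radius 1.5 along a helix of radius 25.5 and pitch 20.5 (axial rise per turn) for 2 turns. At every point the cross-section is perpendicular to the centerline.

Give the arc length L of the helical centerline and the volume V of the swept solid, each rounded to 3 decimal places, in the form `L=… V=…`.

L=323.055 V=2283.539

2πR = 2π·25.5 = 160.221225
per-turn = √(160.221225² + 20.5²) = √(25670.8410 + 420.25) = √26091.0910 = 161.527369
L = 2 × 161.527369 = 323.054739
V = π·1.5² × L = 7.068583 × 323.054739 = 2283.539386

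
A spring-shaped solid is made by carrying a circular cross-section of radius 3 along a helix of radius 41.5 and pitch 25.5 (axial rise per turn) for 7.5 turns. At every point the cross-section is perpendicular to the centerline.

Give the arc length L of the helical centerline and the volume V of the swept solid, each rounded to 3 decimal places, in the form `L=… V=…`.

2πR = 2π·41.5 = 260.752190
per-turn = √(260.752190² + 25.5²) = √(67991.7047 + 650.25) = √68641.9547 = 261.996097
L = 7.5 × 261.996097 = 1964.970726
V = π·3² × L = 28.274334 × 1964.970726 = 55558.238368

L=1964.971 V=55558.238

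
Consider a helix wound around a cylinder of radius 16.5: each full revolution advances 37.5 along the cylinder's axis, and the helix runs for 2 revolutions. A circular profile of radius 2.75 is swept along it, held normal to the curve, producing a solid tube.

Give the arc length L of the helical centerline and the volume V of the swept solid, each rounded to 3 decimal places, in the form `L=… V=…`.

L=220.493 V=5238.529

2πR = 2π·16.5 = 103.672558
per-turn = √(103.672558² + 37.5²) = √(10747.9992 + 1406.25) = √12154.2492 = 110.246311
L = 2 × 110.246311 = 220.492623
V = π·2.75² × L = 23.758294 × 220.492623 = 5238.528658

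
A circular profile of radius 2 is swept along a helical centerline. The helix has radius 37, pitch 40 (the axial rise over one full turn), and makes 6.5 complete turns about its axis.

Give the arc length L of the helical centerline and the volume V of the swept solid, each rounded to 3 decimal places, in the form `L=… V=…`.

L=1533.311 V=19268.150

2πR = 2π·37 = 232.477856
per-turn = √(232.477856² + 40²) = √(54045.9537 + 1600) = √55645.9537 = 235.893946
L = 6.5 × 235.893946 = 1533.310648
V = π·2² × L = 12.566371 × 1533.310648 = 19268.149872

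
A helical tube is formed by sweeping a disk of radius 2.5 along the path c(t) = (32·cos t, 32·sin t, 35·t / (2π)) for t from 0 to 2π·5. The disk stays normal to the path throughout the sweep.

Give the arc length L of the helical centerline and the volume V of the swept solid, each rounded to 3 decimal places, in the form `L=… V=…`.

L=1020.428 V=20036.049

2πR = 2π·32 = 201.061930
per-turn = √(201.061930² + 35²) = √(40425.8996 + 1225) = √41650.8996 = 204.085520
L = 5 × 204.085520 = 1020.427602
V = π·2.5² × L = 19.634954 × 1020.427602 = 20036.049110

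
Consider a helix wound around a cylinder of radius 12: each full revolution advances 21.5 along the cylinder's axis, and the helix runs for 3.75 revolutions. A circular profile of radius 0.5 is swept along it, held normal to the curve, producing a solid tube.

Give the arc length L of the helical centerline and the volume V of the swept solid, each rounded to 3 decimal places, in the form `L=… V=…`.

2πR = 2π·12 = 75.398224
per-turn = √(75.398224² + 21.5²) = √(5684.8921 + 462.25) = √6147.1421 = 78.403713
L = 3.75 × 78.403713 = 294.013922
V = π·0.5² × L = 0.785398 × 294.013922 = 230.917994

L=294.014 V=230.918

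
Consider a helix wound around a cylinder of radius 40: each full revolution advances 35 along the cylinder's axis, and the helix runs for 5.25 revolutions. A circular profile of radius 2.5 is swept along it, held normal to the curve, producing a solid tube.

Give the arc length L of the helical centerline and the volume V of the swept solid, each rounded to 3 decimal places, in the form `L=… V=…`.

L=1332.202 V=26157.726

2πR = 2π·40 = 251.327412
per-turn = √(251.327412² + 35²) = √(63165.4682 + 1225) = √64390.4682 = 253.752770
L = 5.25 × 253.752770 = 1332.202041
V = π·2.5² × L = 19.634954 × 1332.202041 = 26157.725913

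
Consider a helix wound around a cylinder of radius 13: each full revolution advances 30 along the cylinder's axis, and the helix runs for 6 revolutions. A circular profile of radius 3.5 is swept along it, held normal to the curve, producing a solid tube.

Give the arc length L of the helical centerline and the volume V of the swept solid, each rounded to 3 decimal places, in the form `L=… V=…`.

2πR = 2π·13 = 81.681409
per-turn = √(81.681409² + 30²) = √(6671.8526 + 900) = √7571.8526 = 87.016393
L = 6 × 87.016393 = 522.098355
V = π·3.5² × L = 38.484510 × 522.098355 = 20092.699383

L=522.098 V=20092.699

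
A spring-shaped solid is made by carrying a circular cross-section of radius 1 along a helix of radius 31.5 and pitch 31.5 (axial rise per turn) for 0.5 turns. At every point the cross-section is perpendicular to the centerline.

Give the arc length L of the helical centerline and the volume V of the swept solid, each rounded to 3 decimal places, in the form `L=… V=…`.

L=100.206 V=314.805

2πR = 2π·31.5 = 197.920337
per-turn = √(197.920337² + 31.5²) = √(39172.4599 + 992.25) = √40164.7099 = 200.411352
L = 0.5 × 200.411352 = 100.205676
V = π·1² × L = 3.141593 × 100.205676 = 314.805415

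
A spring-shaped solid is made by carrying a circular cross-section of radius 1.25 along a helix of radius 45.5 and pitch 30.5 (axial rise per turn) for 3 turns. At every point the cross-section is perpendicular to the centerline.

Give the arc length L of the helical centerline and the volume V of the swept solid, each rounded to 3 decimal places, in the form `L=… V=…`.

L=862.522 V=4233.894

2πR = 2π·45.5 = 285.884931
per-turn = √(285.884931² + 30.5²) = √(81730.1940 + 930.25) = √82660.4440 = 287.507294
L = 3 × 287.507294 = 862.521882
V = π·1.25² × L = 4.908739 × 862.521882 = 4233.894386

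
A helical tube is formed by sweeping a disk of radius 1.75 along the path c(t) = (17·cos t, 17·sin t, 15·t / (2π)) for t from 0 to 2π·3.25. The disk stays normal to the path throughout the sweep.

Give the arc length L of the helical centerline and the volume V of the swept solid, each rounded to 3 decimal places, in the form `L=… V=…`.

2πR = 2π·17 = 106.814150
per-turn = √(106.814150² + 15²) = √(11409.2627 + 225) = √11634.2627 = 107.862239
L = 3.25 × 107.862239 = 350.552278
V = π·1.75² × L = 9.621128 × 350.552278 = 3372.708163

L=350.552 V=3372.708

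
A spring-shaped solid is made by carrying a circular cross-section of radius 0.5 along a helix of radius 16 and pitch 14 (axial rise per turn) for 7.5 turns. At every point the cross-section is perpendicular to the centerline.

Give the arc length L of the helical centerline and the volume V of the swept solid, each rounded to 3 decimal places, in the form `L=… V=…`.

L=761.258 V=597.891

2πR = 2π·16 = 100.530965
per-turn = √(100.530965² + 14²) = √(10106.4749 + 196) = √10302.4749 = 101.501108
L = 7.5 × 101.501108 = 761.258309
V = π·0.5² × L = 0.785398 × 761.258309 = 597.890878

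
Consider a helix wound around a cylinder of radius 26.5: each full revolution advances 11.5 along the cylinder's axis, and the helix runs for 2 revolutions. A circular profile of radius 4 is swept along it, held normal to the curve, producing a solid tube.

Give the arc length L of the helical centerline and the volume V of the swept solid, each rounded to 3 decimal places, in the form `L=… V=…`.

L=333.802 V=16778.726

2πR = 2π·26.5 = 166.504411
per-turn = √(166.504411² + 11.5²) = √(27723.7188 + 132.25) = √27855.9688 = 166.901075
L = 2 × 166.901075 = 333.802150
V = π·4² × L = 50.265482 × 333.802150 = 16778.726093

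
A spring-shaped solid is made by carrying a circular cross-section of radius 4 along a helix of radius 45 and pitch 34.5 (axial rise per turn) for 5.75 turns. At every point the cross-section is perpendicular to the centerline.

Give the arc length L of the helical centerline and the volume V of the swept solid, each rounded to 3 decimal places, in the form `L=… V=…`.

L=1637.832 V=82326.427

2πR = 2π·45 = 282.743339
per-turn = √(282.743339² + 34.5²) = √(79943.7956 + 1190.25) = √81134.0456 = 284.840386
L = 5.75 × 284.840386 = 1637.832221
V = π·4² × L = 50.265482 × 1637.832221 = 82326.426775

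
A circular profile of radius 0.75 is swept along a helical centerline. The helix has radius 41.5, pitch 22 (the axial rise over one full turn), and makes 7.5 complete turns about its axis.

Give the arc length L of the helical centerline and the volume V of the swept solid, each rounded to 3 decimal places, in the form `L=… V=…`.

2πR = 2π·41.5 = 260.752190
per-turn = √(260.752190² + 22²) = √(67991.7047 + 484) = √68475.7047 = 261.678629
L = 7.5 × 261.678629 = 1962.589715
V = π·0.75² × L = 1.767146 × 1962.589715 = 3468.182305

L=1962.590 V=3468.182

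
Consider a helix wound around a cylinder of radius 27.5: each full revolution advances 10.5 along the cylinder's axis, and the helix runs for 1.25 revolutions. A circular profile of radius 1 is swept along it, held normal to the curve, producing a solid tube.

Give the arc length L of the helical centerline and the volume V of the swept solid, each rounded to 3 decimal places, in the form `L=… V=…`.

2πR = 2π·27.5 = 172.787596
per-turn = √(172.787596² + 10.5²) = √(29855.5533 + 110.25) = √29965.8033 = 173.106335
L = 1.25 × 173.106335 = 216.382919
V = π·1² × L = 3.141593 × 216.382919 = 679.786989

L=216.383 V=679.787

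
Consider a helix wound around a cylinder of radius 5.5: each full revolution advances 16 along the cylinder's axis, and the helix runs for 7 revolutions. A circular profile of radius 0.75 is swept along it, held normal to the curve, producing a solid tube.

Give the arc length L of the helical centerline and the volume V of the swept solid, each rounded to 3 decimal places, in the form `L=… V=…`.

L=266.572 V=471.072

2πR = 2π·5.5 = 34.557519
per-turn = √(34.557519² + 16²) = √(1194.2221 + 256) = √1450.2221 = 38.081782
L = 7 × 38.081782 = 266.572475
V = π·0.75² × L = 1.767146 × 266.572475 = 471.072448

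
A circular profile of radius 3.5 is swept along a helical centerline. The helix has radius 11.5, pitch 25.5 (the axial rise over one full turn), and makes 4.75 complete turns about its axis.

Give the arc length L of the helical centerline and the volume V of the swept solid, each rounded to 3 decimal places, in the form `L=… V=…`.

2πR = 2π·11.5 = 72.256631
per-turn = √(72.256631² + 25.5²) = √(5221.0207 + 650.25) = √5871.2707 = 76.624218
L = 4.75 × 76.624218 = 363.965034
V = π·3.5² × L = 38.484510 × 363.965034 = 14007.015984

L=363.965 V=14007.016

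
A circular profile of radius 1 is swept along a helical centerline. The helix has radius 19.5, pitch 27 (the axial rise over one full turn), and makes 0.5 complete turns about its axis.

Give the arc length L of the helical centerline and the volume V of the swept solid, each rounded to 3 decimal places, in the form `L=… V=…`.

L=62.731 V=197.075

2πR = 2π·19.5 = 122.522113
per-turn = √(122.522113² + 27²) = √(15011.6683 + 729) = √15740.6683 = 125.461820
L = 0.5 × 125.461820 = 62.730910
V = π·1² × L = 3.141593 × 62.730910 = 197.074966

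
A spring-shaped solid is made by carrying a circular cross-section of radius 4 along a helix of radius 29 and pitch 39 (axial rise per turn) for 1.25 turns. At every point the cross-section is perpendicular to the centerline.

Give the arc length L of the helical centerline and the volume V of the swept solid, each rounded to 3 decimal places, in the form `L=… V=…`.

2πR = 2π·29 = 182.212374
per-turn = √(182.212374² + 39²) = √(33201.3492 + 1521) = √34722.3492 = 186.339339
L = 1.25 × 186.339339 = 232.924174
V = π·4² × L = 50.265482 × 232.924174 = 11708.045960

L=232.924 V=11708.046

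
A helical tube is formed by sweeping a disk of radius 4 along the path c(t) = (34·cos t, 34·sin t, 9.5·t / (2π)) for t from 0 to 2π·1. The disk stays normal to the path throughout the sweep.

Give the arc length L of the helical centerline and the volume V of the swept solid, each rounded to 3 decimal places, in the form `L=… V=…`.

L=213.839 V=10748.742

2πR = 2π·34 = 213.628300
per-turn = √(213.628300² + 9.5²) = √(45637.0508 + 90.25) = √45727.3008 = 213.839427
L = 1 × 213.839427 = 213.839427
V = π·4² × L = 50.265482 × 213.839427 = 10748.741991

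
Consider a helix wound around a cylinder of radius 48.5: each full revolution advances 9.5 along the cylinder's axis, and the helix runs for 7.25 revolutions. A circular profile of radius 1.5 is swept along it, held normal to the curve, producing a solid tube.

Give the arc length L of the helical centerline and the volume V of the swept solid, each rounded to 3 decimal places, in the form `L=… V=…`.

2πR = 2π·48.5 = 304.734487
per-turn = √(304.734487² + 9.5²) = √(92863.1078 + 90.25) = √92953.3578 = 304.882531
L = 7.25 × 304.882531 = 2210.398351
V = π·1.5² × L = 7.068583 × 2210.398351 = 15624.385247

L=2210.398 V=15624.385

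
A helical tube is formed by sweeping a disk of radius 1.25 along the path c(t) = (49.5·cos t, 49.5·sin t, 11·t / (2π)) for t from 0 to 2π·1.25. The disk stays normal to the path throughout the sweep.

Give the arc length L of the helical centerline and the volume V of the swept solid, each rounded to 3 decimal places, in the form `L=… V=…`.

L=389.015 V=1909.574

2πR = 2π·49.5 = 311.017673
per-turn = √(311.017673² + 11²) = √(96731.9927 + 121) = √96852.9927 = 311.212135
L = 1.25 × 311.212135 = 389.015168
V = π·1.25² × L = 4.908739 × 389.015168 = 1909.573742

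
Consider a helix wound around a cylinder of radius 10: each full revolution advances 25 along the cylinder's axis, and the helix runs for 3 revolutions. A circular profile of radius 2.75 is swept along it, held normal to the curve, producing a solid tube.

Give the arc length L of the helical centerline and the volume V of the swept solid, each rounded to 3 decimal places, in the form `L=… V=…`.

2πR = 2π·10 = 62.831853
per-turn = √(62.831853² + 25²) = √(3947.8418 + 625) = √4572.8418 = 67.622790
L = 3 × 67.622790 = 202.868371
V = π·2.75² × L = 23.758294 × 202.868371 = 4819.806485

L=202.868 V=4819.806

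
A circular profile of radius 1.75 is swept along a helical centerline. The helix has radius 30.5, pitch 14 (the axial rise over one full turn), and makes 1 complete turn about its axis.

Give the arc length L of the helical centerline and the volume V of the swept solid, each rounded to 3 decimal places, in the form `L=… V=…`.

2πR = 2π·30.5 = 191.637152
per-turn = √(191.637152² + 14²) = √(36724.7980 + 196) = √36920.7980 = 192.147854
L = 1 × 192.147854 = 192.147854
V = π·1.75² × L = 9.621128 × 192.147854 = 1848.679007

L=192.148 V=1848.679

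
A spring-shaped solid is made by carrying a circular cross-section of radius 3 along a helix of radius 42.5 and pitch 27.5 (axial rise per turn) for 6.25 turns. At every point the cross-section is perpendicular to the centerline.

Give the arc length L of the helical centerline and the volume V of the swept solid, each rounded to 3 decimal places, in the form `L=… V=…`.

2πR = 2π·42.5 = 267.035376
per-turn = √(267.035376² + 27.5²) = √(71307.8918 + 756.25) = √72064.1418 = 268.447652
L = 6.25 × 268.447652 = 1677.797824
V = π·3² × L = 28.274334 × 1677.797824 = 47438.615869

L=1677.798 V=47438.616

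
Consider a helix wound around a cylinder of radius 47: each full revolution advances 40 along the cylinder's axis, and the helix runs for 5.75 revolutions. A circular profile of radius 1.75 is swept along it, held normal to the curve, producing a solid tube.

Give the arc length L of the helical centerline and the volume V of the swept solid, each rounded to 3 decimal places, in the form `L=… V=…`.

2πR = 2π·47 = 295.309709
per-turn = √(295.309709² + 40²) = √(87207.8245 + 1600) = √88807.8245 = 298.006417
L = 5.75 × 298.006417 = 1713.536897
V = π·1.75² × L = 9.621128 × 1713.536897 = 16486.156964

L=1713.537 V=16486.157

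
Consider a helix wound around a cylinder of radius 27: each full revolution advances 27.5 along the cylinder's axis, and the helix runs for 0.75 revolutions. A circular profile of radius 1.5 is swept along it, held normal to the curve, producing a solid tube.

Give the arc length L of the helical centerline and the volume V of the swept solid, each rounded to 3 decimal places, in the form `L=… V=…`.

2πR = 2π·27 = 169.646003
per-turn = √(169.646003² + 27.5²) = √(28779.7664 + 756.25) = √29536.0164 = 171.860456
L = 0.75 × 171.860456 = 128.895342
V = π·1.5² × L = 7.068583 × 128.895342 = 911.107485

L=128.895 V=911.107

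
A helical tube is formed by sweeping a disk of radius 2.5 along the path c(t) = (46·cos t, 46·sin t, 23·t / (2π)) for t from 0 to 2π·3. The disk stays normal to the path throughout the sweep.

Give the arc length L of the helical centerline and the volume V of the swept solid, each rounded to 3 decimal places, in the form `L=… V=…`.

2πR = 2π·46 = 289.026524
per-turn = √(289.026524² + 23²) = √(83536.3317 + 529) = √84065.3317 = 289.940221
L = 3 × 289.940221 = 869.820662
V = π·2.5² × L = 19.634954 × 869.820662 = 17078.888770

L=869.821 V=17078.889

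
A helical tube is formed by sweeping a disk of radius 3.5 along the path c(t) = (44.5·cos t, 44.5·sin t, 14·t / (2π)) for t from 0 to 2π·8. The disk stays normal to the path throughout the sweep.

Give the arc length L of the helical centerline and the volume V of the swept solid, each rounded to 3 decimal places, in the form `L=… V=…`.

2πR = 2π·44.5 = 279.601746
per-turn = √(279.601746² + 14²) = √(78177.1365 + 196) = √78373.1365 = 279.952025
L = 8 × 279.952025 = 2239.616202
V = π·3.5² × L = 38.484510 × 2239.616202 = 86190.532147

L=2239.616 V=86190.532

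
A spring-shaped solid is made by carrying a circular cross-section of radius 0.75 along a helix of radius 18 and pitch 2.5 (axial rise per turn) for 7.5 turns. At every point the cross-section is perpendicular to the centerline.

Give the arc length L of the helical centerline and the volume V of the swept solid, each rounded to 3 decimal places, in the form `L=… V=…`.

2πR = 2π·18 = 113.097336
per-turn = √(113.097336² + 2.5²) = √(12791.0073 + 6.25) = √12797.2573 = 113.124963
L = 7.5 × 113.124963 = 848.437224
V = π·0.75² × L = 1.767146 × 848.437224 = 1499.312335

L=848.437 V=1499.312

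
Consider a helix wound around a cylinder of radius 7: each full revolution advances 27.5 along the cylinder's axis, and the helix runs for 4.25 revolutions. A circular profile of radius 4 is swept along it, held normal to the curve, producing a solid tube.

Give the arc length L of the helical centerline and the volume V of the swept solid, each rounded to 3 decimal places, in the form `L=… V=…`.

2πR = 2π·7 = 43.982297
per-turn = √(43.982297² + 27.5²) = √(1934.4425 + 756.25) = √2690.6925 = 51.871885
L = 4.25 × 51.871885 = 220.455512
V = π·4² × L = 50.265482 × 220.455512 = 11081.302652

L=220.456 V=11081.303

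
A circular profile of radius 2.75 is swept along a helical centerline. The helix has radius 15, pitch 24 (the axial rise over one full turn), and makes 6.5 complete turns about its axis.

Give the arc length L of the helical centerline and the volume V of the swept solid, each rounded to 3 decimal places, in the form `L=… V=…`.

L=632.161 V=15019.071

2πR = 2π·15 = 94.247780
per-turn = √(94.247780² + 24²) = √(8882.6440 + 576) = √9458.6440 = 97.255560
L = 6.5 × 97.255560 = 632.161140
V = π·2.75² × L = 23.758294 × 632.161140 = 15019.070507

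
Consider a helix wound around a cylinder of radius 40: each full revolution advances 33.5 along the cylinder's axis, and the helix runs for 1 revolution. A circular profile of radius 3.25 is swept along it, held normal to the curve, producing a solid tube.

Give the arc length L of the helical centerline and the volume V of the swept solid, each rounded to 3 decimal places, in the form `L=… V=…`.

L=253.550 V=8413.576

2πR = 2π·40 = 251.327412
per-turn = √(251.327412² + 33.5²) = √(63165.4682 + 1122.25) = √64287.7182 = 253.550228
L = 1 × 253.550228 = 253.550228
V = π·3.25² × L = 33.183072 × 253.550228 = 8413.575577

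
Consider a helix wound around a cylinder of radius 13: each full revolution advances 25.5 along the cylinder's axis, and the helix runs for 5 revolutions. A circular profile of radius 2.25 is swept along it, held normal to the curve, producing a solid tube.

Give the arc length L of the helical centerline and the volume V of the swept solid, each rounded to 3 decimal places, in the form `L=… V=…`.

2πR = 2π·13 = 81.681409
per-turn = √(81.681409² + 25.5²) = √(6671.8526 + 650.25) = √7322.1026 = 85.569285
L = 5 × 85.569285 = 427.846426
V = π·2.25² × L = 15.904313 × 427.846426 = 6804.603396

L=427.846 V=6804.603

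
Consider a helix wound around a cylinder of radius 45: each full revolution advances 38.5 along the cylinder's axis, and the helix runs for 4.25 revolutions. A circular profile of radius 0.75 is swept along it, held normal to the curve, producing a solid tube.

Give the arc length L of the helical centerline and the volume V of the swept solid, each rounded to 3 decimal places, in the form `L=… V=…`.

L=1212.748 V=2143.103

2πR = 2π·45 = 282.743339
per-turn = √(282.743339² + 38.5²) = √(79943.7956 + 1482.25) = √81426.0456 = 285.352494
L = 4.25 × 285.352494 = 1212.748098
V = π·0.75² × L = 1.767146 × 1212.748098 = 2143.102790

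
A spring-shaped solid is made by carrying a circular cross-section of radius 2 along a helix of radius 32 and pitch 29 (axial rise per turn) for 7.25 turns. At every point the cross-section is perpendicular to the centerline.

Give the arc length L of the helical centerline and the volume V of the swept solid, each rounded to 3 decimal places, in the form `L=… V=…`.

2πR = 2π·32 = 201.061930
per-turn = √(201.061930² + 29²) = √(40425.8996 + 841) = √41266.8996 = 203.142560
L = 7.25 × 203.142560 = 1472.783559
V = π·2² × L = 12.566371 × 1472.783559 = 18507.544037

L=1472.784 V=18507.544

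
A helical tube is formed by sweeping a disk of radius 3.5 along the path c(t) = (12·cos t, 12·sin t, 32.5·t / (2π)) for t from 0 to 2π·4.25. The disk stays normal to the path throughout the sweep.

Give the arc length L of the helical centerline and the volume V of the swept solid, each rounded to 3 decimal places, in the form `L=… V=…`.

L=348.944 V=13428.937

2πR = 2π·12 = 75.398224
per-turn = √(75.398224² + 32.5²) = √(5684.8921 + 1056.25) = √6741.1421 = 82.104459
L = 4.25 × 82.104459 = 348.943949
V = π·3.5² × L = 38.484510 × 348.943949 = 13428.936912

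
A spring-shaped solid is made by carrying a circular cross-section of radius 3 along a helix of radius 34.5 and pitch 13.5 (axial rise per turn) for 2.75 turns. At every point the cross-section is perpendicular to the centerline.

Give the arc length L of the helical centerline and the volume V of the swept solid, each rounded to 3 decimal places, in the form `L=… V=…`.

2πR = 2π·34.5 = 216.769893
per-turn = √(216.769893² + 13.5²) = √(46989.1866 + 182.25) = √47171.4366 = 217.189863
L = 2.75 × 217.189863 = 597.272123
V = π·3² × L = 28.274334 × 597.272123 = 16887.471425

L=597.272 V=16887.471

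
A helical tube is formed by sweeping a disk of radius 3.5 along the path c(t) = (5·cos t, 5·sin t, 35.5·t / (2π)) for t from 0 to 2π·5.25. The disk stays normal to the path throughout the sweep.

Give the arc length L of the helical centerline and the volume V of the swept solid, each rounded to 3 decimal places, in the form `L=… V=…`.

L=248.875 V=9577.830

2πR = 2π·5 = 31.415927
per-turn = √(31.415927² + 35.5²) = √(986.9604 + 1260.25) = √2247.2104 = 47.404751
L = 5.25 × 47.404751 = 248.874944
V = π·3.5² × L = 38.484510 × 248.874944 = 9577.830273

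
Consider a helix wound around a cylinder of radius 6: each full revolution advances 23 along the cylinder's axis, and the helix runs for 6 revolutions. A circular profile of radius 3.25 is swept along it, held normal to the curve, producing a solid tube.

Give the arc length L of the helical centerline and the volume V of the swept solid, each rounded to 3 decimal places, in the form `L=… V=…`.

2πR = 2π·6 = 37.699112
per-turn = √(37.699112² + 23²) = √(1421.2230 + 529) = √1950.2230 = 44.161330
L = 6 × 44.161330 = 264.967978
V = π·3.25² × L = 33.183072 × 264.967978 = 8792.451589

L=264.968 V=8792.452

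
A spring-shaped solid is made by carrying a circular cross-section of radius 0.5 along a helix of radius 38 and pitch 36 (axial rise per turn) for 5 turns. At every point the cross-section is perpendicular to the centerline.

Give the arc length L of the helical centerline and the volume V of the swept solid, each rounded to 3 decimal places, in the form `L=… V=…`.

2πR = 2π·38 = 238.761042
per-turn = √(238.761042² + 36²) = √(57006.8350 + 1296) = √58302.8350 = 241.459800
L = 5 × 241.459800 = 1207.299000
V = π·0.5² × L = 0.785398 × 1207.299000 = 948.210417

L=1207.299 V=948.210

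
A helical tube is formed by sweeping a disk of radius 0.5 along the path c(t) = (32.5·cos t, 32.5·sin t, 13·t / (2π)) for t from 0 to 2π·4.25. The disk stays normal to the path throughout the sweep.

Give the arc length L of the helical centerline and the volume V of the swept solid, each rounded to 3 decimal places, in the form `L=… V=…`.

L=869.622 V=682.999

2πR = 2π·32.5 = 204.203522
per-turn = √(204.203522² + 13²) = √(41699.0786 + 169) = √41868.0786 = 204.616907
L = 4.25 × 204.616907 = 869.621854
V = π·0.5² × L = 0.785398 × 869.621854 = 682.999407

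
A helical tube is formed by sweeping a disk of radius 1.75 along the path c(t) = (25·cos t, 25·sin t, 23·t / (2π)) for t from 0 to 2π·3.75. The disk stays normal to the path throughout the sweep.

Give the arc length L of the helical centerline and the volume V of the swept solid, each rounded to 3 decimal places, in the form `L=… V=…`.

L=595.330 V=5727.742

2πR = 2π·25 = 157.079633
per-turn = √(157.079633² + 23²) = √(24674.0110 + 529) = √25203.0110 = 158.754562
L = 3.75 × 158.754562 = 595.329608
V = π·1.75² × L = 9.621128 × 595.329608 = 5727.742065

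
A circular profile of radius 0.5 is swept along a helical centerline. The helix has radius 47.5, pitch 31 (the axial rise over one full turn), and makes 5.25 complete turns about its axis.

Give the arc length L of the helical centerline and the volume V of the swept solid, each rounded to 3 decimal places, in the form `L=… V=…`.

L=1575.299 V=1237.237

2πR = 2π·47.5 = 298.451302
per-turn = √(298.451302² + 31²) = √(89073.1797 + 961) = √90034.1797 = 300.056961
L = 5.25 × 300.056961 = 1575.299044
V = π·0.5² × L = 0.785398 × 1575.299044 = 1237.236976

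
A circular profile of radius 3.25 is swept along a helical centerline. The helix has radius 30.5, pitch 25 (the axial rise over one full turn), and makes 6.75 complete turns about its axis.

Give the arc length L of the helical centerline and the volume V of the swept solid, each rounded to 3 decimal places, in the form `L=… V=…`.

L=1304.511 V=43287.698

2πR = 2π·30.5 = 191.637152
per-turn = √(191.637152² + 25²) = √(36724.7980 + 625) = √37349.7980 = 193.260958
L = 6.75 × 193.260958 = 1304.511468
V = π·3.25² × L = 33.183072 × 1304.511468 = 43287.698496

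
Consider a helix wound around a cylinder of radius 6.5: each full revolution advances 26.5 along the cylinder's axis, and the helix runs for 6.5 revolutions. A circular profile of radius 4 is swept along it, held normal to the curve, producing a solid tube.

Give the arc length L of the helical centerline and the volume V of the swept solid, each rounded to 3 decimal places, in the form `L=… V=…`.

2πR = 2π·6.5 = 40.840704
per-turn = √(40.840704² + 26.5²) = √(1667.9631 + 702.25) = √2370.2131 = 48.684835
L = 6.5 × 48.684835 = 316.451426
V = π·4² × L = 50.265482 × 316.451426 = 15906.583627

L=316.451 V=15906.584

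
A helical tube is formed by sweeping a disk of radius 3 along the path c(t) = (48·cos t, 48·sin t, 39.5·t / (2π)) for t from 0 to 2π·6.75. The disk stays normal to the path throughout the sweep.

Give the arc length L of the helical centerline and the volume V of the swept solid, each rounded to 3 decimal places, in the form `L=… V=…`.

L=2053.138 V=58051.107

2πR = 2π·48 = 301.592895
per-turn = √(301.592895² + 39.5²) = √(90958.2742 + 1560.25) = √92518.5242 = 304.168579
L = 6.75 × 304.168579 = 2053.137905
V = π·3² × L = 28.274334 × 2053.137905 = 58051.106633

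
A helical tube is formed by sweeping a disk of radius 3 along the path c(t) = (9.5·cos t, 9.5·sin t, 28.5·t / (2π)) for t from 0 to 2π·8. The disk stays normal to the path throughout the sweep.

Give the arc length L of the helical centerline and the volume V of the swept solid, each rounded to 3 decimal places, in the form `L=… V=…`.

L=529.161 V=14961.674

2πR = 2π·9.5 = 59.690260
per-turn = √(59.690260² + 28.5²) = √(3562.9272 + 812.25) = √4375.1772 = 66.145122
L = 8 × 66.145122 = 529.160977
V = π·3² × L = 28.274334 × 529.160977 = 14961.674155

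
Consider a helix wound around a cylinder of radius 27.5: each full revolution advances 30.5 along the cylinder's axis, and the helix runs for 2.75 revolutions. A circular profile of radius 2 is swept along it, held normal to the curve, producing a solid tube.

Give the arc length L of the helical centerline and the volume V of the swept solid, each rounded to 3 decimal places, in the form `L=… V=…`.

L=482.512 V=6063.422

2πR = 2π·27.5 = 172.787596
per-turn = √(172.787596² + 30.5²) = √(29855.5533 + 930.25) = √30785.8033 = 175.458837
L = 2.75 × 175.458837 = 482.511800
V = π·2² × L = 12.566371 × 482.511800 = 6063.422110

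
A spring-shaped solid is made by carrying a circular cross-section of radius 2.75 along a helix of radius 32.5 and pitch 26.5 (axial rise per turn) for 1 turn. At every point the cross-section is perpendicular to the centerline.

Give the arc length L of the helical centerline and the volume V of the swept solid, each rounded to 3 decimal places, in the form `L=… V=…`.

2πR = 2π·32.5 = 204.203522
per-turn = √(204.203522² + 26.5²) = √(41699.0786 + 702.25) = √42401.3286 = 205.915829
L = 1 × 205.915829 = 205.915829
V = π·2.75² × L = 23.758294 × 205.915829 = 4892.208894

L=205.916 V=4892.209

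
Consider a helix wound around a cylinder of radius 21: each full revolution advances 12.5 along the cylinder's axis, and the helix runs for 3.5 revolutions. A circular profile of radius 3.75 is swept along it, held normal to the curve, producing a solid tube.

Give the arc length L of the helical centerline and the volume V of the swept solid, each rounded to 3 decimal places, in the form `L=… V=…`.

2πR = 2π·21 = 131.946891
per-turn = √(131.946891² + 12.5²) = √(17409.9822 + 156.25) = √17566.2322 = 132.537663
L = 3.5 × 132.537663 = 463.881821
V = π·3.75² × L = 44.178647 × 463.881821 = 20493.671083

L=463.882 V=20493.671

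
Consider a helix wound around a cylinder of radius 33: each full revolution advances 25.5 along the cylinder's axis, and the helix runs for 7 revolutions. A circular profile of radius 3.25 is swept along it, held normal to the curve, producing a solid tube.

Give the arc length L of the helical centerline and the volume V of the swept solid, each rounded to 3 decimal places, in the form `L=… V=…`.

L=1462.351 V=48525.295

2πR = 2π·33 = 207.345115
per-turn = √(207.345115² + 25.5²) = √(42991.9968 + 650.25) = √43642.2468 = 208.907268
L = 7 × 208.907268 = 1462.350878
V = π·3.25² × L = 33.183072 × 1462.350878 = 48525.295080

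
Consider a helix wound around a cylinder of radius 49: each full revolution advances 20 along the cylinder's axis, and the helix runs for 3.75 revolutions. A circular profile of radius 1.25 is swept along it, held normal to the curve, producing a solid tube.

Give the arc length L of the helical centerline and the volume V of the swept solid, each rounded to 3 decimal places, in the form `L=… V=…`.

2πR = 2π·49 = 307.876080
per-turn = √(307.876080² + 20²) = √(94787.6807 + 400) = √95187.6807 = 308.525008
L = 3.75 × 308.525008 = 1156.968781
V = π·1.25² × L = 4.908739 × 1156.968781 = 5679.257221

L=1156.969 V=5679.257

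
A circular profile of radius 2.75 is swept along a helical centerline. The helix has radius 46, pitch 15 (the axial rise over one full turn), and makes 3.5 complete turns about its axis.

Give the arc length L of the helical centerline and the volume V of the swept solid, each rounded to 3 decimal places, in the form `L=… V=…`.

2πR = 2π·46 = 289.026524
per-turn = √(289.026524² + 15²) = √(83536.3317 + 225) = √83761.3317 = 289.415500
L = 3.5 × 289.415500 = 1012.954250
V = π·2.75² × L = 23.758294 × 1012.954250 = 24066.065330

L=1012.954 V=24066.065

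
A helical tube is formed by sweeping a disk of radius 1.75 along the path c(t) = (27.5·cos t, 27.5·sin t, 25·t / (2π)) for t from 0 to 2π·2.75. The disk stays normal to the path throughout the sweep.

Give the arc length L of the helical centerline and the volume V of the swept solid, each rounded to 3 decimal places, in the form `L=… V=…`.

L=480.114 V=4619.235

2πR = 2π·27.5 = 172.787596
per-turn = √(172.787596² + 25²) = √(29855.5533 + 625) = √30480.5533 = 174.586807
L = 2.75 × 174.586807 = 480.113720
V = π·1.75² × L = 9.621128 × 480.113720 = 4619.235318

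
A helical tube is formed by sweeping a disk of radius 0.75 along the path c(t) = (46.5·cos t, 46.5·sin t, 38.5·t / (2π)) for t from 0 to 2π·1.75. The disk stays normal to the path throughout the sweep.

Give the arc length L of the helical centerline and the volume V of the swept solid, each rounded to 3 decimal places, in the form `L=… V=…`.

2πR = 2π·46.5 = 292.168117
per-turn = √(292.168117² + 38.5²) = √(85362.2085 + 1482.25) = √86844.4585 = 294.693839
L = 1.75 × 294.693839 = 515.714217
V = π·0.75² × L = 1.767146 × 515.714217 = 911.342248

L=515.714 V=911.342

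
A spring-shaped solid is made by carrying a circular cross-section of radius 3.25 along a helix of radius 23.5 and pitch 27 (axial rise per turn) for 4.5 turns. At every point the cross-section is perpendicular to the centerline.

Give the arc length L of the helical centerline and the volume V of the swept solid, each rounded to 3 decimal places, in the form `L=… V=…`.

2πR = 2π·23.5 = 147.654855
per-turn = √(147.654855² + 27²) = √(21801.9561 + 729) = √22530.9561 = 150.103152
L = 4.5 × 150.103152 = 675.464182
V = π·3.25² × L = 33.183072 × 675.464182 = 22413.976865

L=675.464 V=22413.977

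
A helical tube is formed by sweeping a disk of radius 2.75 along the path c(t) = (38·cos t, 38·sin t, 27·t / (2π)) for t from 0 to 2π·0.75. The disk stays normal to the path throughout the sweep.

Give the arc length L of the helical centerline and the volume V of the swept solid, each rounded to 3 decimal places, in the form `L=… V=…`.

L=180.212 V=4281.533

2πR = 2π·38 = 238.761042
per-turn = √(238.761042² + 27²) = √(57006.8350 + 729) = √57735.8350 = 240.282823
L = 0.75 × 240.282823 = 180.212117
V = π·2.75² × L = 23.758294 × 180.212117 = 4281.532543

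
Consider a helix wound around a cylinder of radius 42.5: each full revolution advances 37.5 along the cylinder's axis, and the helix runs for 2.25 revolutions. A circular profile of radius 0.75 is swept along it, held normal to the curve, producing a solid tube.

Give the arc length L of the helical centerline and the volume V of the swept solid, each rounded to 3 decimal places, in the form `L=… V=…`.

L=606.725 V=1072.172

2πR = 2π·42.5 = 267.035376
per-turn = √(267.035376² + 37.5²) = √(71307.8918 + 1406.25) = √72714.1418 = 269.655598
L = 2.25 × 269.655598 = 606.725097
V = π·0.75² × L = 1.767146 × 606.725097 = 1072.171747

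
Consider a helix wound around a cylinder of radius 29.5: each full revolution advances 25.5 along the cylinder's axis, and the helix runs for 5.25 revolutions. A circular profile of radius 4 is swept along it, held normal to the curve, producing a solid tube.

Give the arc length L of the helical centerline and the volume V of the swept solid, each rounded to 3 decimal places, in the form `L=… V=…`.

L=982.274 V=49374.479

2πR = 2π·29.5 = 185.353967
per-turn = √(185.353967² + 25.5²) = √(34356.0929 + 650.25) = √35006.3429 = 187.099821
L = 5.25 × 187.099821 = 982.274059
V = π·4² × L = 50.265482 × 982.274059 = 49374.479475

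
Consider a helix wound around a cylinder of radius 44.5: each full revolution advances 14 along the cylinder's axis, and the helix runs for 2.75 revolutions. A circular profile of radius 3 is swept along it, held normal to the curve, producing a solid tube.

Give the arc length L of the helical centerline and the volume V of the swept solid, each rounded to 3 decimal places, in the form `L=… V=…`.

2πR = 2π·44.5 = 279.601746
per-turn = √(279.601746² + 14²) = √(78177.1365 + 196) = √78373.1365 = 279.952025
L = 2.75 × 279.952025 = 769.868070
V = π·3² × L = 28.274334 × 769.868070 = 21767.506843

L=769.868 V=21767.507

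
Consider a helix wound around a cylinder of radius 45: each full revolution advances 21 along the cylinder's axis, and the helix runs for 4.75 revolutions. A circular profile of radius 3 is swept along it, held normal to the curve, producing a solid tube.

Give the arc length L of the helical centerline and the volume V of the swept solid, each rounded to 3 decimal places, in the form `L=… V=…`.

2πR = 2π·45 = 282.743339
per-turn = √(282.743339² + 21²) = √(79943.7956 + 441) = √80384.7956 = 283.522126
L = 4.75 × 283.522126 = 1346.730096
V = π·3² × L = 28.274334 × 1346.730096 = 38077.896387

L=1346.730 V=38077.896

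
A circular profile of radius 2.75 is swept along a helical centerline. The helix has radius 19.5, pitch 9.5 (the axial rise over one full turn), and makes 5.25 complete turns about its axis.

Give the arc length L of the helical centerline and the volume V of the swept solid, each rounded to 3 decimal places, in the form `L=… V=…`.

2πR = 2π·19.5 = 122.522113
per-turn = √(122.522113² + 9.5²) = √(15011.6683 + 90.25) = √15101.9183 = 122.889862
L = 5.25 × 122.889862 = 645.171778
V = π·2.75² × L = 23.758294 × 645.171778 = 15328.181065

L=645.172 V=15328.181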